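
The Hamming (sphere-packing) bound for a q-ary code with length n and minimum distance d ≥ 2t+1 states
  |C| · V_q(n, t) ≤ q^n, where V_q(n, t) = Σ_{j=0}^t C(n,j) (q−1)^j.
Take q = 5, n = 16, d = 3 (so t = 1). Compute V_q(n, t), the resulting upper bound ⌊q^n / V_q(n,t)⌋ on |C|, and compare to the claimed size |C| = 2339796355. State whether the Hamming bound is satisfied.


V_q(n, t) = 65, q^n = 152587890625, Hamming bound = 2347506009, |C| = 2339796355 ≤ bound (satisfied).

Step 1: Compute V_q(n, t) = Σ_{j=0}^1 C(n, j) (q−1)^j.
  j = 0: C(16,0)·(4)^0 = 1·1 = 1.
  j = 1: C(16,1)·(4)^1 = 16·4 = 64.
  V_q(n, t) = 1 + 64 = 65.
Step 2: q^n = 5^16 = 152587890625.
Step 3: Hamming bound ⌊q^n / V_q(n,t)⌋ = ⌊152587890625/65⌋ = 2347506009.
Step 4: Compare |C| = 2339796355 to 2347506009: satisfied.
The claimed |C| lies below the Hamming bound.


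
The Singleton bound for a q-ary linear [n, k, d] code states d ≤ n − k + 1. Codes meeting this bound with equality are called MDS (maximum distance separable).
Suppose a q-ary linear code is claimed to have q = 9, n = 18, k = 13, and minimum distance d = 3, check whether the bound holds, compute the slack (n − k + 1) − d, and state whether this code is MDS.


Singleton RHS = n − k + 1 = 6, slack = 3, bound satisfied, not MDS.

Singleton bound: d ≤ n − k + 1.
Here n = 18, k = 13, so n − k + 1 = 6.
Given d = 3, check d ≤ 6: YES.
Slack = (n − k + 1) − d = 3.
The code is NOT MDS (slack = 3 > 0).
Description: the claimed parameters are [18, 13, 3]_9; such a code would be non-MDS.


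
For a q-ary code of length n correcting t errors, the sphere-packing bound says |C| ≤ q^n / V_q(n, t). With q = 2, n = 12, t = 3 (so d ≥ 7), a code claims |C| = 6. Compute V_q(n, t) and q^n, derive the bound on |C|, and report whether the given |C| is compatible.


V_q(n, t) = 299, q^n = 4096, Hamming bound = 13, |C| = 6 ≤ bound (satisfied).

Step 1: Compute V_q(n, t) = Σ_{j=0}^3 C(n, j) (q−1)^j.
  j = 0: C(12,0)·(1)^0 = 1·1 = 1.
  j = 1: C(12,1)·(1)^1 = 12·1 = 12.
  j = 2: C(12,2)·(1)^2 = 66·1 = 66.
  j = 3: C(12,3)·(1)^3 = 220·1 = 220.
  V_q(n, t) = 1 + 12 + 66 + 220 = 299.
Step 2: q^n = 2^12 = 4096.
Step 3: Hamming bound ⌊q^n / V_q(n,t)⌋ = ⌊4096/299⌋ = 13.
Step 4: Compare |C| = 6 to 13: satisfied.
The claimed |C| lies below the Hamming bound.


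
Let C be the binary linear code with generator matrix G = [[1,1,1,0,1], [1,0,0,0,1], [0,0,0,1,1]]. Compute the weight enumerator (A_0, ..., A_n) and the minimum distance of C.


Weight distribution: A_0 = 1, A_2 = 4, A_4 = 3. Minimum distance d = 2.

Enumerate all 2^3 = 8 messages m ∈ F_2^3.
For each, compute codeword c = mG in F_2^5, then tally its weight.
  m = 000 → c = 00000, weight = 0.
  m = 100 → c = 11101, weight = 4.
  m = 010 → c = 10001, weight = 2.
  m = 110 → c = 01100, weight = 2.
  m = 001 → c = 00011, weight = 2.
  m = 101 → c = 11110, weight = 4.
  m = 011 → c = 10010, weight = 2.
  m = 111 → c = 01111, weight = 4.
Tally weights:
  weight 0: 1 codewords.
  weight 2: 4 codewords.
  weight 4: 3 codewords.
Minimum distance d = smallest w > 0 with A_w > 0 = 2.
Sanity: Σ A_w = 8 = 2^3 = 8 ✓.


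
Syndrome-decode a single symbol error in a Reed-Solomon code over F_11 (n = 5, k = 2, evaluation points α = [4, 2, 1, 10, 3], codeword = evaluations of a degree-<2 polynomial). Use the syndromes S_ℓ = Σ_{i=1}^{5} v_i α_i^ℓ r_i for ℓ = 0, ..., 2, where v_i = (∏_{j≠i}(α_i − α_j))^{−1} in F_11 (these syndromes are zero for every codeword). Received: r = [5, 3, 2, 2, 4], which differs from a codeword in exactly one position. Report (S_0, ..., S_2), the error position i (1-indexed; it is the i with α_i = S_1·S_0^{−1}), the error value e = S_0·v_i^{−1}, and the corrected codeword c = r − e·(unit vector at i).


S = (9, 2, 9), error at position 4, error magnitude e = 2, c = [5, 3, 2, 0, 4].

Step 1: column multipliers v_i = (∏_{j≠i}(α_i − α_j))^{−1} mod 11.
  i = 1 (α = 4): (4−2)(4−1)(4−10)(4−3) = 2·3·(−6)·1 = −36 ≡ 8, so v_1 = 8^{−1} = 7 (mod 11).
  i = 2 (α = 2): (2−4)(2−1)(2−10)(2−3) = (−2)·1·(−8)·(−1) = −16 ≡ 6, so v_2 = 6^{−1} = 2 (mod 11).
  i = 3 (α = 1): (1−4)(1−2)(1−10)(1−3) = (−3)·(−1)·(−9)·(−2) = 54 ≡ 10, so v_3 = 10^{−1} = 10 (mod 11).
  i = 4 (α = 10): (10−4)(10−2)(10−1)(10−3) = 6·8·9·7 = 3024 ≡ 10, so v_4 = 10^{−1} = 10 (mod 11).
  i = 5 (α = 3): (3−4)(3−2)(3−1)(3−10) = (−1)·1·2·(−7) = 14 ≡ 3, so v_5 = 3^{−1} = 4 (mod 11).
  v = [7, 2, 10, 10, 4].
Step 2: syndromes of r = [5, 3, 2, 2, 4] (all sums mod 11).
  S_0 = Σ v_i r_i = 7·5 + 2·3 + 10·2 + 10·2 + 4·4 = 97 ≡ 9.
  S_1 = Σ v_i α_i r_i = 7·4·5 + 2·2·3 + 10·1·2 + 10·10·2 + 4·3·4 = 420 ≡ 2.
  α_i^2 mod 11 = [5, 4, 1, 1, 9].
  S_2 = Σ v_i α_i^2 r_i = 7·5·5 + 2·4·3 + 10·1·2 + 10·1·2 + 4·9·4 = 383 ≡ 9.
  S = (9, 2, 9) ≠ 0, so r is not a codeword (an error is present).
Step 3: locate the error. For a single error e at position i, S_ℓ = v_i·e·α_i^ℓ, so α_err = S_1/S_0.
  S_0^{−1} = 9^{−1} = 5 (mod 11), so α_err = 2·5 = 10 ≡ 10 = α_4. Error position i = 4.
  Consistency check: S_2/S_1 = 9·6 = 54 ≡ 10 = α_err ✓ (single-error assumption holds).
Step 4: error magnitude e = S_0/v_4 = S_0·∏_{j≠4}(α_4 − α_j) = 9·10 = 90 ≡ 2 (mod 11).
Step 5: correct position 4: c_4 = r_4 − e = 2 − 2 ≡ 0 (mod 11). Hence c = [5, 3, 2, 0, 4].
  Check: interpolating c through the α_i gives m(x) = 1 + 1·x (degree < 2) with m(α_i) = c_i for every i, so c is indeed a codeword.


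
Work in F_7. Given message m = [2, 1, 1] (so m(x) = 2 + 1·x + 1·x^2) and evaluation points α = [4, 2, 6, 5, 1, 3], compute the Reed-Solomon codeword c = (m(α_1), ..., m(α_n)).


c = [1, 1, 2, 4, 4, 0]

Message polynomial: m(x) = 2 + 1·x + 1·x^2 (mod 7).
For each evaluation point α_i, compute m(α_i) mod 7:
  α_1 = 4: Horner steps 1 → 5 → 1, so m(4) = 1.
  α_2 = 2: Horner steps 1 → 3 → 1, so m(2) = 1.
  α_3 = 6: Horner steps 1 → 0 → 2, so m(6) = 2.
  α_4 = 5: Horner steps 1 → 6 → 4, so m(5) = 4.
  α_5 = 1: Horner steps 1 → 2 → 4, so m(1) = 4.
  α_6 = 3: Horner steps 1 → 4 → 0, so m(3) = 0.
Codeword c = [1, 1, 2, 4, 4, 0] ∈ F_7^6.


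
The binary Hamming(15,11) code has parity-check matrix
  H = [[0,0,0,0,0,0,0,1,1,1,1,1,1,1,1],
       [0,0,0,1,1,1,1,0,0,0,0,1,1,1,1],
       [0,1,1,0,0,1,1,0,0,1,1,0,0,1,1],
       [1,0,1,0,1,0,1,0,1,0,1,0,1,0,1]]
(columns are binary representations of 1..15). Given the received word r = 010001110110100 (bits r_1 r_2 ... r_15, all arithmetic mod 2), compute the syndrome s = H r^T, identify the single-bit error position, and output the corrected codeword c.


s = (0, 1, 1, 1)^T, error position = 7, corrected codeword c = 010001010110100

Compute s = H r^T mod 2 one row at a time:
  s_1 = 1 + 0 + 1 + 1 + 0 + 1 + 0 + 0 = 4 ≡ 0 (mod 2).
  s_2 = 0 + 0 + 1 + 1 + 0 + 1 + 0 + 0 = 3 ≡ 1 (mod 2).
  s_3 = 1 + 0 + 1 + 1 + 1 + 1 + 0 + 0 = 5 ≡ 1 (mod 2).
  s_4 = 0 + 0 + 0 + 1 + 0 + 1 + 1 + 0 = 3 ≡ 1 (mod 2).
s = (0, 1, 1, 1)^T — this equals column 7 of H (binary 0111), so error is at position 7.
Correct: flip bit 7 of r = 010001110110100 to get c = 010001010110100.


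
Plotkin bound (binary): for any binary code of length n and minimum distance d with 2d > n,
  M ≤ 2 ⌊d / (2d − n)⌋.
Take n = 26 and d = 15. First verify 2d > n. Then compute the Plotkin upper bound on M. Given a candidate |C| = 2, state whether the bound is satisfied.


Plotkin bound M ≤ 6; given |C| = 2 ≤ bound (satisfied).

Check applicability: 2d = 30, n = 26.
2d − n = 4 > 0, so Plotkin applies.
Compute d/(2d−n) = 15/4 ≈ 3.7500.
⌊d/(2d−n)⌋ = 3.
Plotkin bound: M ≤ 2·3 = 6.
Given |C| = 2, check: satisfied.
This |C| is below the Plotkin bound.


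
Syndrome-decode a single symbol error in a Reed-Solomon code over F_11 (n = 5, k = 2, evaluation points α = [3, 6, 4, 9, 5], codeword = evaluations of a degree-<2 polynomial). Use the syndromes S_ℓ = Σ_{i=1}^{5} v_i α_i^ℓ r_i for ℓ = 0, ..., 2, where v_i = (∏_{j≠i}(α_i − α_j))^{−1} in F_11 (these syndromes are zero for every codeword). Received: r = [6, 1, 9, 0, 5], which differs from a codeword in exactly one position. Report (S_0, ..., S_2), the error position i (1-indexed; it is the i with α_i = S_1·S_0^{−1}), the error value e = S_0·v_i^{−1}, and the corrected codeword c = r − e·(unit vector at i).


S = (5, 4, 1), error at position 1, error magnitude e = 4, c = [2, 1, 9, 0, 5].

Step 1: column multipliers v_i = (∏_{j≠i}(α_i − α_j))^{−1} mod 11.
  i = 1 (α = 3): (3−6)(3−4)(3−9)(3−5) = (−3)·(−1)·(−6)·(−2) = 36 ≡ 3, so v_1 = 3^{−1} = 4 (mod 11).
  i = 2 (α = 6): (6−3)(6−4)(6−9)(6−5) = 3·2·(−3)·1 = −18 ≡ 4, so v_2 = 4^{−1} = 3 (mod 11).
  i = 3 (α = 4): (4−3)(4−6)(4−9)(4−5) = 1·(−2)·(−5)·(−1) = −10 ≡ 1, so v_3 = 1^{−1} = 1 (mod 11).
  i = 4 (α = 9): (9−3)(9−6)(9−4)(9−5) = 6·3·5·4 = 360 ≡ 8, so v_4 = 8^{−1} = 7 (mod 11).
  i = 5 (α = 5): (5−3)(5−6)(5−4)(5−9) = 2·(−1)·1·(−4) = 8 ≡ 8, so v_5 = 8^{−1} = 7 (mod 11).
  v = [4, 3, 1, 7, 7].
Step 2: syndromes of r = [6, 1, 9, 0, 5] (all sums mod 11).
  S_0 = Σ v_i r_i = 4·6 + 3·1 + 1·9 + 7·0 + 7·5 = 71 ≡ 5.
  S_1 = Σ v_i α_i r_i = 4·3·6 + 3·6·1 + 1·4·9 + 7·9·0 + 7·5·5 = 301 ≡ 4.
  α_i^2 mod 11 = [9, 3, 5, 4, 3].
  S_2 = Σ v_i α_i^2 r_i = 4·9·6 + 3·3·1 + 1·5·9 + 7·4·0 + 7·3·5 = 375 ≡ 1.
  S = (5, 4, 1) ≠ 0, so r is not a codeword (an error is present).
Step 3: locate the error. For a single error e at position i, S_ℓ = v_i·e·α_i^ℓ, so α_err = S_1/S_0.
  S_0^{−1} = 5^{−1} = 9 (mod 11), so α_err = 4·9 = 36 ≡ 3 = α_1. Error position i = 1.
  Consistency check: S_2/S_1 = 1·3 = 3 ≡ 3 = α_err ✓ (single-error assumption holds).
Step 4: error magnitude e = S_0/v_1 = S_0·∏_{j≠1}(α_1 − α_j) = 5·3 = 15 ≡ 4 (mod 11).
Step 5: correct position 1: c_1 = r_1 − e = 6 − 4 ≡ 2 (mod 11). Hence c = [2, 1, 9, 0, 5].
  Check: interpolating c through the α_i gives m(x) = 3 + 7·x (degree < 2) with m(α_i) = c_i for every i, so c is indeed a codeword.


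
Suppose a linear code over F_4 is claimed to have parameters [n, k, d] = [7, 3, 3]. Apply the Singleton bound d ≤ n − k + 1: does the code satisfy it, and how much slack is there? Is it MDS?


Singleton RHS = n − k + 1 = 5, slack = 2, bound satisfied, not MDS.

Singleton bound: d ≤ n − k + 1.
Here n = 7, k = 3, so n − k + 1 = 5.
Given d = 3, check d ≤ 5: YES.
Slack = (n − k + 1) − d = 2.
The code is NOT MDS (slack = 2 > 0).
Description: the claimed parameters are [7, 3, 3]_4; such a code would be non-MDS.


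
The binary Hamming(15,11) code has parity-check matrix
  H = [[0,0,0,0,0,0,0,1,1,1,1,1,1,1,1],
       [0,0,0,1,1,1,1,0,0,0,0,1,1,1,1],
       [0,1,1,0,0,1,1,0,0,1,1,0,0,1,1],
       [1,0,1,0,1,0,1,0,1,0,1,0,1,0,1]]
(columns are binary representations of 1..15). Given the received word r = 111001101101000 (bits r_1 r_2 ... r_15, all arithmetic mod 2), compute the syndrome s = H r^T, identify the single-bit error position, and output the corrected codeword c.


s = (1, 1, 1, 0)^T, error position = 14, corrected codeword c = 111001101101010

Compute s = H r^T mod 2 one row at a time:
  s_1 = 0 + 1 + 1 + 0 + 1 + 0 + 0 + 0 = 3 ≡ 1 (mod 2).
  s_2 = 0 + 0 + 1 + 1 + 1 + 0 + 0 + 0 = 3 ≡ 1 (mod 2).
  s_3 = 1 + 1 + 1 + 1 + 1 + 0 + 0 + 0 = 5 ≡ 1 (mod 2).
  s_4 = 1 + 1 + 0 + 1 + 1 + 0 + 0 + 0 = 4 ≡ 0 (mod 2).
s = (1, 1, 1, 0)^T — this equals column 14 of H (binary 1110), so error is at position 14.
Correct: flip bit 14 of r = 111001101101000 to get c = 111001101101010.


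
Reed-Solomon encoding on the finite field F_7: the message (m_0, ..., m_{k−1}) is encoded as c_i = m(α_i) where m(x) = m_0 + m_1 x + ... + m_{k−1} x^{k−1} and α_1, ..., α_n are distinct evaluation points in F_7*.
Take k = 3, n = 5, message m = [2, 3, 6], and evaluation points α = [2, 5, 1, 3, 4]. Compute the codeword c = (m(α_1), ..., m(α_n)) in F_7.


c = [4, 6, 4, 2, 5]

Message polynomial: m(x) = 2 + 3·x + 6·x^2 (mod 7).
For each evaluation point α_i, compute m(α_i) mod 7:
  α_1 = 2: Horner steps 6 → 1 → 4, so m(2) = 4.
  α_2 = 5: Horner steps 6 → 5 → 6, so m(5) = 6.
  α_3 = 1: Horner steps 6 → 2 → 4, so m(1) = 4.
  α_4 = 3: Horner steps 6 → 0 → 2, so m(3) = 2.
  α_5 = 4: Horner steps 6 → 6 → 5, so m(4) = 5.
Codeword c = [4, 6, 4, 2, 5] ∈ F_7^5.


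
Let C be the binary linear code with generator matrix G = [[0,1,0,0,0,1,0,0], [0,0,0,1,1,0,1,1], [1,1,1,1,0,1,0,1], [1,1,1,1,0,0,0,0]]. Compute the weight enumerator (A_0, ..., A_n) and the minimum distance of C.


Weight distribution: A_0 = 1, A_2 = 3, A_4 = 7, A_6 = 5. Minimum distance d = 2.

Enumerate all 2^4 = 16 messages m ∈ F_2^4.
For each, compute codeword c = mG in F_2^8, then tally its weight.
  m = 0000 → c = 00000000, weight = 0.
  m = 1000 → c = 01000100, weight = 2.
  m = 0100 → c = 00011011, weight = 4.
  m = 1100 → c = 01011111, weight = 6.
  m = 0010 → c = 11110101, weight = 6.
  m = 1010 → c = 10110001, weight = 4.
  m = 0110 → c = 11101110, weight = 6.
  m = 1110 → c = 10101010, weight = 4.
  m = 0001 → c = 11110000, weight = 4.
  m = 1001 → c = 10110100, weight = 4.
  m = 0101 → c = 11101011, weight = 6.
  m = 1101 → c = 10101111, weight = 6.
  m = 0011 → c = 00000101, weight = 2.
  m = 1011 → c = 01000001, weight = 2.
  m = 0111 → c = 00011110, weight = 4.
  m = 1111 → c = 01011010, weight = 4.
Tally weights:
  weight 0: 1 codewords.
  weight 2: 3 codewords.
  weight 4: 7 codewords.
  weight 6: 5 codewords.
Minimum distance d = smallest w > 0 with A_w > 0 = 2.
Sanity: Σ A_w = 16 = 2^4 = 16 ✓.


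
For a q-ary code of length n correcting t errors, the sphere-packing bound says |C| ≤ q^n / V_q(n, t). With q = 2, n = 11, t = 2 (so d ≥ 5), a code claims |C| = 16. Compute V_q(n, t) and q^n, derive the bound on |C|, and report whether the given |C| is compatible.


V_q(n, t) = 67, q^n = 2048, Hamming bound = 30, |C| = 16 ≤ bound (satisfied).

Step 1: Compute V_q(n, t) = Σ_{j=0}^2 C(n, j) (q−1)^j.
  j = 0: C(11,0)·(1)^0 = 1·1 = 1.
  j = 1: C(11,1)·(1)^1 = 11·1 = 11.
  j = 2: C(11,2)·(1)^2 = 55·1 = 55.
  V_q(n, t) = 1 + 11 + 55 = 67.
Step 2: q^n = 2^11 = 2048.
Step 3: Hamming bound ⌊q^n / V_q(n,t)⌋ = ⌊2048/67⌋ = 30.
Step 4: Compare |C| = 16 to 30: satisfied.
The claimed |C| lies below the Hamming bound.


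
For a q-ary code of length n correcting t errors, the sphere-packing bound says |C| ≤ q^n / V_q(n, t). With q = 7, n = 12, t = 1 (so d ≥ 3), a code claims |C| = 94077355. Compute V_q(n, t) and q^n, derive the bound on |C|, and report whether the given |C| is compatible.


V_q(n, t) = 73, q^n = 13841287201, Hamming bound = 189606673, |C| = 94077355 ≤ bound (satisfied).

Step 1: Compute V_q(n, t) = Σ_{j=0}^1 C(n, j) (q−1)^j.
  j = 0: C(12,0)·(6)^0 = 1·1 = 1.
  j = 1: C(12,1)·(6)^1 = 12·6 = 72.
  V_q(n, t) = 1 + 72 = 73.
Step 2: q^n = 7^12 = 13841287201.
Step 3: Hamming bound ⌊q^n / V_q(n,t)⌋ = ⌊13841287201/73⌋ = 189606673.
Step 4: Compare |C| = 94077355 to 189606673: satisfied.
The claimed |C| lies below the Hamming bound.


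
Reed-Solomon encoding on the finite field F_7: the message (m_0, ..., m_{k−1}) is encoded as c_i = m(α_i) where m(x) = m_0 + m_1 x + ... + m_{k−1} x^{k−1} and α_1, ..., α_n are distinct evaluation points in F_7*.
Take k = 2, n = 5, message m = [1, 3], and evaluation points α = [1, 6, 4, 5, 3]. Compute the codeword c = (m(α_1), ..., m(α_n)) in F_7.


c = [4, 5, 6, 2, 3]

Message polynomial: m(x) = 1 + 3·x (mod 7).
For each evaluation point α_i, compute m(α_i) mod 7:
  α_1 = 1: Horner steps 3 → 4, so m(1) = 4.
  α_2 = 6: Horner steps 3 → 5, so m(6) = 5.
  α_3 = 4: Horner steps 3 → 6, so m(4) = 6.
  α_4 = 5: Horner steps 3 → 2, so m(5) = 2.
  α_5 = 3: Horner steps 3 → 3, so m(3) = 3.
Codeword c = [4, 5, 6, 2, 3] ∈ F_7^5.


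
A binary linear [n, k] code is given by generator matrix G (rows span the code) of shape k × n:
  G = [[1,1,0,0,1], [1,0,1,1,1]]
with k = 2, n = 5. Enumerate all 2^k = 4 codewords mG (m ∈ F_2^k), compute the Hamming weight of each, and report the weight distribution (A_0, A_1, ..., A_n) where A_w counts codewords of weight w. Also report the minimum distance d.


Weight distribution: A_0 = 1, A_3 = 2, A_4 = 1. Minimum distance d = 3.

Enumerate all 2^2 = 4 messages m ∈ F_2^2.
For each, compute codeword c = mG in F_2^5, then tally its weight.
  m = 00 → c = 00000, weight = 0.
  m = 10 → c = 11001, weight = 3.
  m = 01 → c = 10111, weight = 4.
  m = 11 → c = 01110, weight = 3.
Tally weights:
  weight 0: 1 codewords.
  weight 3: 2 codewords.
  weight 4: 1 codewords.
Minimum distance d = smallest w > 0 with A_w > 0 = 3.
Sanity: Σ A_w = 4 = 2^2 = 4 ✓.


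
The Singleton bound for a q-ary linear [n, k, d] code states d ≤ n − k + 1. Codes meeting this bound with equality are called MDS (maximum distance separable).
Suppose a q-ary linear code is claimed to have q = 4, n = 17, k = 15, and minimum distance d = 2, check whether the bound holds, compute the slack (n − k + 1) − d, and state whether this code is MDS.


Singleton RHS = n − k + 1 = 3, slack = 1, bound satisfied, not MDS.

Singleton bound: d ≤ n − k + 1.
Here n = 17, k = 15, so n − k + 1 = 3.
Given d = 2, check d ≤ 3: YES.
Slack = (n − k + 1) − d = 1.
The code is NOT MDS (slack = 1 > 0).
Description: the claimed parameters are [17, 15, 2]_4; such a code would be non-MDS.


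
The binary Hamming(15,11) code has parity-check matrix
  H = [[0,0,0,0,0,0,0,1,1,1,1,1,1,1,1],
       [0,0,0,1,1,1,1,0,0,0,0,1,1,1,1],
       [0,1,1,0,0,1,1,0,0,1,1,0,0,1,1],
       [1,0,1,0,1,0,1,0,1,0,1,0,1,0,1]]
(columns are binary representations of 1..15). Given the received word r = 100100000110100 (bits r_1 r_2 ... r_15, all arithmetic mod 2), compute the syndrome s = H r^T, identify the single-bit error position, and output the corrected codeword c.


s = (1, 0, 0, 1)^T, error position = 9, corrected codeword c = 100100001110100

Compute s = H r^T mod 2 one row at a time:
  s_1 = 0 + 0 + 1 + 1 + 0 + 1 + 0 + 0 = 3 ≡ 1 (mod 2).
  s_2 = 1 + 0 + 0 + 0 + 0 + 1 + 0 + 0 = 2 ≡ 0 (mod 2).
  s_3 = 0 + 0 + 0 + 0 + 1 + 1 + 0 + 0 = 2 ≡ 0 (mod 2).
  s_4 = 1 + 0 + 0 + 0 + 0 + 1 + 1 + 0 = 3 ≡ 1 (mod 2).
s = (1, 0, 0, 1)^T — this equals column 9 of H (binary 1001), so error is at position 9.
Correct: flip bit 9 of r = 100100000110100 to get c = 100100001110100.


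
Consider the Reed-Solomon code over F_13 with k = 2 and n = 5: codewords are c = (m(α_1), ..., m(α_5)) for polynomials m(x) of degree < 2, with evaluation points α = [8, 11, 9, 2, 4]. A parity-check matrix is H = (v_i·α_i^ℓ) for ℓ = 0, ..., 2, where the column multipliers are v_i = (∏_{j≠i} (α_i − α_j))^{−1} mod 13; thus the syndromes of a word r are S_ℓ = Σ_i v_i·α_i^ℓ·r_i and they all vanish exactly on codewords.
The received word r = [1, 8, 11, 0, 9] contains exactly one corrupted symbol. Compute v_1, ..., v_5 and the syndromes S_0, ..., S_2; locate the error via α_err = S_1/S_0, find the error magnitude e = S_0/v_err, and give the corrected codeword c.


S = (8, 7, 11), error at position 3, error magnitude e = 12, c = [1, 8, 12, 0, 9].

Step 1: column multipliers v_i = (∏_{j≠i}(α_i − α_j))^{−1} mod 13.
  i = 1 (α = 8): (8−11)(8−9)(8−2)(8−4) = (−3)·(−1)·6·4 = 72 ≡ 7, so v_1 = 7^{−1} = 2 (mod 13).
  i = 2 (α = 11): (11−8)(11−9)(11−2)(11−4) = 3·2·9·7 = 378 ≡ 1, so v_2 = 1^{−1} = 1 (mod 13).
  i = 3 (α = 9): (9−8)(9−11)(9−2)(9−4) = 1·(−2)·7·5 = −70 ≡ 8, so v_3 = 8^{−1} = 5 (mod 13).
  i = 4 (α = 2): (2−8)(2−11)(2−9)(2−4) = (−6)·(−9)·(−7)·(−2) = 756 ≡ 2, so v_4 = 2^{−1} = 7 (mod 13).
  i = 5 (α = 4): (4−8)(4−11)(4−9)(4−2) = (−4)·(−7)·(−5)·2 = −280 ≡ 6, so v_5 = 6^{−1} = 11 (mod 13).
  v = [2, 1, 5, 7, 11].
Step 2: syndromes of r = [1, 8, 11, 0, 9] (all sums mod 13).
  S_0 = Σ v_i r_i = 2·1 + 1·8 + 5·11 + 7·0 + 11·9 = 164 ≡ 8.
  S_1 = Σ v_i α_i r_i = 2·8·1 + 1·11·8 + 5·9·11 + 7·2·0 + 11·4·9 = 995 ≡ 7.
  α_i^2 mod 13 = [12, 4, 3, 4, 3].
  S_2 = Σ v_i α_i^2 r_i = 2·12·1 + 1·4·8 + 5·3·11 + 7·4·0 + 11·3·9 = 518 ≡ 11.
  S = (8, 7, 11) ≠ 0, so r is not a codeword (an error is present).
Step 3: locate the error. For a single error e at position i, S_ℓ = v_i·e·α_i^ℓ, so α_err = S_1/S_0.
  S_0^{−1} = 8^{−1} = 5 (mod 13), so α_err = 7·5 = 35 ≡ 9 = α_3. Error position i = 3.
  Consistency check: S_2/S_1 = 11·2 = 22 ≡ 9 = α_err ✓ (single-error assumption holds).
Step 4: error magnitude e = S_0/v_3 = S_0·∏_{j≠3}(α_3 − α_j) = 8·8 = 64 ≡ 12 (mod 13).
Step 5: correct position 3: c_3 = r_3 − e = 11 − 12 ≡ 12 (mod 13). Hence c = [1, 8, 12, 0, 9].
  Check: interpolating c through the α_i gives m(x) = 4 + 11·x (degree < 2) with m(α_i) = c_i for every i, so c is indeed a codeword.


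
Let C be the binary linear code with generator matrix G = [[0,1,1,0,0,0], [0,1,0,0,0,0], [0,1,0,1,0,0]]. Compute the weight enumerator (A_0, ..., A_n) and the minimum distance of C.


Weight distribution: A_0 = 1, A_1 = 3, A_2 = 3, A_3 = 1. Minimum distance d = 1.

Enumerate all 2^3 = 8 messages m ∈ F_2^3.
For each, compute codeword c = mG in F_2^6, then tally its weight.
  m = 000 → c = 000000, weight = 0.
  m = 100 → c = 011000, weight = 2.
  m = 010 → c = 010000, weight = 1.
  m = 110 → c = 001000, weight = 1.
  m = 001 → c = 010100, weight = 2.
  m = 101 → c = 001100, weight = 2.
  m = 011 → c = 000100, weight = 1.
  m = 111 → c = 011100, weight = 3.
Tally weights:
  weight 0: 1 codewords.
  weight 1: 3 codewords.
  weight 2: 3 codewords.
  weight 3: 1 codewords.
Minimum distance d = smallest w > 0 with A_w > 0 = 1.
Sanity: Σ A_w = 8 = 2^3 = 8 ✓.


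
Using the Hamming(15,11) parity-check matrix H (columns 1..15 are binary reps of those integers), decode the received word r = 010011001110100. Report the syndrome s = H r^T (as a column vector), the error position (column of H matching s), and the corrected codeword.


s = (0, 1, 0, 0)^T, error position = 4, corrected codeword c = 010111001110100

Compute s = H r^T mod 2 one row at a time:
  s_1 = 0 + 1 + 1 + 1 + 0 + 1 + 0 + 0 = 4 ≡ 0 (mod 2).
  s_2 = 0 + 1 + 1 + 0 + 0 + 1 + 0 + 0 = 3 ≡ 1 (mod 2).
  s_3 = 1 + 0 + 1 + 0 + 1 + 1 + 0 + 0 = 4 ≡ 0 (mod 2).
  s_4 = 0 + 0 + 1 + 0 + 1 + 1 + 1 + 0 = 4 ≡ 0 (mod 2).
s = (0, 1, 0, 0)^T — this equals column 4 of H (binary 0100), so error is at position 4.
Correct: flip bit 4 of r = 010011001110100 to get c = 010111001110100.


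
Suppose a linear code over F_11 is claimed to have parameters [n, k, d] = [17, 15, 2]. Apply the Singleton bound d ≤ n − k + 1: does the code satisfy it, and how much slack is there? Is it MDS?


Singleton RHS = n − k + 1 = 3, slack = 1, bound satisfied, not MDS.

Singleton bound: d ≤ n − k + 1.
Here n = 17, k = 15, so n − k + 1 = 3.
Given d = 2, check d ≤ 3: YES.
Slack = (n − k + 1) − d = 1.
The code is NOT MDS (slack = 1 > 0).
Description: the claimed parameters are [17, 15, 2]_11; such a code would be non-MDS.


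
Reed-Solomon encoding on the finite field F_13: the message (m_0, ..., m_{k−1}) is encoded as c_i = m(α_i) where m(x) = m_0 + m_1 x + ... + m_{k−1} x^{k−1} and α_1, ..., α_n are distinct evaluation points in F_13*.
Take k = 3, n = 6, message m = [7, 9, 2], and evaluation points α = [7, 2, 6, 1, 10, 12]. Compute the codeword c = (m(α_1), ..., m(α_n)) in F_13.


c = [12, 7, 3, 5, 11, 0]

Message polynomial: m(x) = 7 + 9·x + 2·x^2 (mod 13).
For each evaluation point α_i, compute m(α_i) mod 13:
  α_1 = 7: Horner steps 2 → 10 → 12, so m(7) = 12.
  α_2 = 2: Horner steps 2 → 0 → 7, so m(2) = 7.
  α_3 = 6: Horner steps 2 → 8 → 3, so m(6) = 3.
  α_4 = 1: Horner steps 2 → 11 → 5, so m(1) = 5.
  α_5 = 10: Horner steps 2 → 3 → 11, so m(10) = 11.
  α_6 = 12: Horner steps 2 → 7 → 0, so m(12) = 0.
Codeword c = [12, 7, 3, 5, 11, 0] ∈ F_13^6.


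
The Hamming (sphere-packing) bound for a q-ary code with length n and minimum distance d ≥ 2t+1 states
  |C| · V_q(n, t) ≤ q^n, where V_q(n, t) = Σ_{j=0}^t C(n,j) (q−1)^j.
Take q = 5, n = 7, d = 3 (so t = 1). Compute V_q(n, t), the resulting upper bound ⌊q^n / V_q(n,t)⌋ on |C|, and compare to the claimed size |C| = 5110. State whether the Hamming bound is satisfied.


V_q(n, t) = 29, q^n = 78125, Hamming bound = 2693, |C| = 5110 > bound (violated).

Step 1: Compute V_q(n, t) = Σ_{j=0}^1 C(n, j) (q−1)^j.
  j = 0: C(7,0)·(4)^0 = 1·1 = 1.
  j = 1: C(7,1)·(4)^1 = 7·4 = 28.
  V_q(n, t) = 1 + 28 = 29.
Step 2: q^n = 5^7 = 78125.
Step 3: Hamming bound ⌊q^n / V_q(n,t)⌋ = ⌊78125/29⌋ = 2693.
Step 4: Compare |C| = 5110 to 2693: violated.
The claimed |C| lies above the Hamming bound, so no 5-ary code of length 7 with d ≥ 3 can have 5110 codewords.


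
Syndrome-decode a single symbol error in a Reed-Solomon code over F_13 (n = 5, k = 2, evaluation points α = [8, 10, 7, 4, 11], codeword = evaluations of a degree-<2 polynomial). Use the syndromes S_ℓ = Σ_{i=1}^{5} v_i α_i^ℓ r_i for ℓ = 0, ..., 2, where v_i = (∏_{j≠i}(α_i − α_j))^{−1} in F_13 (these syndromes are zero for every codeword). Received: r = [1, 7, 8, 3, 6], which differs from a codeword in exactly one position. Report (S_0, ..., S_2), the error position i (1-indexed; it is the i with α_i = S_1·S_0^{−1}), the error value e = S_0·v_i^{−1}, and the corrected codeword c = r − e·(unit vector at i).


S = (11, 6, 8), error at position 2, error magnitude e = 7, c = [1, 0, 8, 3, 6].

Step 1: column multipliers v_i = (∏_{j≠i}(α_i − α_j))^{−1} mod 13.
  i = 1 (α = 8): (8−10)(8−7)(8−4)(8−11) = (−2)·1·4·(−3) = 24 ≡ 11, so v_1 = 11^{−1} = 6 (mod 13).
  i = 2 (α = 10): (10−8)(10−7)(10−4)(10−11) = 2·3·6·(−1) = −36 ≡ 3, so v_2 = 3^{−1} = 9 (mod 13).
  i = 3 (α = 7): (7−8)(7−10)(7−4)(7−11) = (−1)·(−3)·3·(−4) = −36 ≡ 3, so v_3 = 3^{−1} = 9 (mod 13).
  i = 4 (α = 4): (4−8)(4−10)(4−7)(4−11) = (−4)·(−6)·(−3)·(−7) = 504 ≡ 10, so v_4 = 10^{−1} = 4 (mod 13).
  i = 5 (α = 11): (11−8)(11−10)(11−7)(11−4) = 3·1·4·7 = 84 ≡ 6, so v_5 = 6^{−1} = 11 (mod 13).
  v = [6, 9, 9, 4, 11].
Step 2: syndromes of r = [1, 7, 8, 3, 6] (all sums mod 13).
  S_0 = Σ v_i r_i = 6·1 + 9·7 + 9·8 + 4·3 + 11·6 = 219 ≡ 11.
  S_1 = Σ v_i α_i r_i = 6·8·1 + 9·10·7 + 9·7·8 + 4·4·3 + 11·11·6 = 1956 ≡ 6.
  α_i^2 mod 13 = [12, 9, 10, 3, 4].
  S_2 = Σ v_i α_i^2 r_i = 6·12·1 + 9·9·7 + 9·10·8 + 4·3·3 + 11·4·6 = 1659 ≡ 8.
  S = (11, 6, 8) ≠ 0, so r is not a codeword (an error is present).
Step 3: locate the error. For a single error e at position i, S_ℓ = v_i·e·α_i^ℓ, so α_err = S_1/S_0.
  S_0^{−1} = 11^{−1} = 6 (mod 13), so α_err = 6·6 = 36 ≡ 10 = α_2. Error position i = 2.
  Consistency check: S_2/S_1 = 8·11 = 88 ≡ 10 = α_err ✓ (single-error assumption holds).
Step 4: error magnitude e = S_0/v_2 = S_0·∏_{j≠2}(α_2 − α_j) = 11·3 = 33 ≡ 7 (mod 13).
Step 5: correct position 2: c_2 = r_2 − e = 7 − 7 ≡ 0 (mod 13). Hence c = [1, 0, 8, 3, 6].
  Check: interpolating c through the α_i gives m(x) = 5 + 6·x (degree < 2) with m(α_i) = c_i for every i, so c is indeed a codeword.


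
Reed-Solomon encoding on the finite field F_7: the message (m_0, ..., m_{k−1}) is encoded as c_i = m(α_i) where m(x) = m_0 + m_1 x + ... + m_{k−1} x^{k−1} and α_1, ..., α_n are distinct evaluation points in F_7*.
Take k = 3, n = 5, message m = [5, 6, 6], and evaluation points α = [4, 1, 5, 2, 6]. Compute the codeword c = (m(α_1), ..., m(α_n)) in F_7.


c = [6, 3, 3, 6, 5]

Message polynomial: m(x) = 5 + 6·x + 6·x^2 (mod 7).
For each evaluation point α_i, compute m(α_i) mod 7:
  α_1 = 4: Horner steps 6 → 2 → 6, so m(4) = 6.
  α_2 = 1: Horner steps 6 → 5 → 3, so m(1) = 3.
  α_3 = 5: Horner steps 6 → 1 → 3, so m(5) = 3.
  α_4 = 2: Horner steps 6 → 4 → 6, so m(2) = 6.
  α_5 = 6: Horner steps 6 → 0 → 5, so m(6) = 5.
Codeword c = [6, 3, 3, 6, 5] ∈ F_7^5.


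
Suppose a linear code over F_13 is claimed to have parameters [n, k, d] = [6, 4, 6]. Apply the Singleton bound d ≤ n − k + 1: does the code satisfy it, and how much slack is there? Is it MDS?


Singleton RHS = n − k + 1 = 3, slack = -3, bound violated (no such code; not MDS).

Singleton bound: d ≤ n − k + 1.
Here n = 6, k = 4, so n − k + 1 = 3.
Given d = 6, check d ≤ 3: NO.
Slack = (n − k + 1) − d = -3.
The slack is negative: d = 6 exceeds n − k + 1 = 3 by 3, so the Singleton bound is violated and no linear [6, 4, 6]_13 code can exist. In particular it is not MDS (MDS requires d = n − k + 1 exactly).
Description: the claimed parameters are [6, 4, 6]_13; such a code would be impossible (violates the Singleton bound).


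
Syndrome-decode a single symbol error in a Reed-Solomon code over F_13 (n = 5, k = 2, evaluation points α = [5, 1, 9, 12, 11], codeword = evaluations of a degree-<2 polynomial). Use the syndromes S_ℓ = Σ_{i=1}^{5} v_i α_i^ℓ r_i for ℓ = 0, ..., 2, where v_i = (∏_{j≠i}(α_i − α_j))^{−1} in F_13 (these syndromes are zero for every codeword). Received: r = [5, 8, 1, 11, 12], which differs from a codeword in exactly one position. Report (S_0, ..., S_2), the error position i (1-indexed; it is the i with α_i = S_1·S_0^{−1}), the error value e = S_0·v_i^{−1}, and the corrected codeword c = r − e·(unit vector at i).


S = (9, 9, 9), error at position 2, error magnitude e = 12, c = [5, 9, 1, 11, 12].

Step 1: column multipliers v_i = (∏_{j≠i}(α_i − α_j))^{−1} mod 13.
  i = 1 (α = 5): (5−1)(5−9)(5−12)(5−11) = 4·(−4)·(−7)·(−6) = −672 ≡ 4, so v_1 = 4^{−1} = 10 (mod 13).
  i = 2 (α = 1): (1−5)(1−9)(1−12)(1−11) = (−4)·(−8)·(−11)·(−10) = 3520 ≡ 10, so v_2 = 10^{−1} = 4 (mod 13).
  i = 3 (α = 9): (9−5)(9−1)(9−12)(9−11) = 4·8·(−3)·(−2) = 192 ≡ 10, so v_3 = 10^{−1} = 4 (mod 13).
  i = 4 (α = 12): (12−5)(12−1)(12−9)(12−11) = 7·11·3·1 = 231 ≡ 10, so v_4 = 10^{−1} = 4 (mod 13).
  i = 5 (α = 11): (11−5)(11−1)(11−9)(11−12) = 6·10·2·(−1) = −120 ≡ 10, so v_5 = 10^{−1} = 4 (mod 13).
  v = [10, 4, 4, 4, 4].
Step 2: syndromes of r = [5, 8, 1, 11, 12] (all sums mod 13).
  S_0 = Σ v_i r_i = 10·5 + 4·8 + 4·1 + 4·11 + 4·12 = 178 ≡ 9.
  S_1 = Σ v_i α_i r_i = 10·5·5 + 4·1·8 + 4·9·1 + 4·12·11 + 4·11·12 = 1374 ≡ 9.
  α_i^2 mod 13 = [12, 1, 3, 1, 4].
  S_2 = Σ v_i α_i^2 r_i = 10·12·5 + 4·1·8 + 4·3·1 + 4·1·11 + 4·4·12 = 880 ≡ 9.
  S = (9, 9, 9) ≠ 0, so r is not a codeword (an error is present).
Step 3: locate the error. For a single error e at position i, S_ℓ = v_i·e·α_i^ℓ, so α_err = S_1/S_0.
  S_0^{−1} = 9^{−1} = 3 (mod 13), so α_err = 9·3 = 27 ≡ 1 = α_2. Error position i = 2.
  Consistency check: S_2/S_1 = 9·3 = 27 ≡ 1 = α_err ✓ (single-error assumption holds).
Step 4: error magnitude e = S_0/v_2 = S_0·∏_{j≠2}(α_2 − α_j) = 9·10 = 90 ≡ 12 (mod 13).
Step 5: correct position 2: c_2 = r_2 − e = 8 − 12 ≡ 9 (mod 13). Hence c = [5, 9, 1, 11, 12].
  Check: interpolating c through the α_i gives m(x) = 10 + 12·x (degree < 2) with m(α_i) = c_i for every i, so c is indeed a codeword.


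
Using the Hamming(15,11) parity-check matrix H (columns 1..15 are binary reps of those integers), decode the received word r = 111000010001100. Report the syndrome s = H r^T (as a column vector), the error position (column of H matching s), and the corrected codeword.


s = (1, 0, 0, 1)^T, error position = 9, corrected codeword c = 111000011001100

Compute s = H r^T mod 2 one row at a time:
  s_1 = 1 + 0 + 0 + 0 + 1 + 1 + 0 + 0 = 3 ≡ 1 (mod 2).
  s_2 = 0 + 0 + 0 + 0 + 1 + 1 + 0 + 0 = 2 ≡ 0 (mod 2).
  s_3 = 1 + 1 + 0 + 0 + 0 + 0 + 0 + 0 = 2 ≡ 0 (mod 2).
  s_4 = 1 + 1 + 0 + 0 + 0 + 0 + 1 + 0 = 3 ≡ 1 (mod 2).
s = (1, 0, 0, 1)^T — this equals column 9 of H (binary 1001), so error is at position 9.
Correct: flip bit 9 of r = 111000010001100 to get c = 111000011001100.


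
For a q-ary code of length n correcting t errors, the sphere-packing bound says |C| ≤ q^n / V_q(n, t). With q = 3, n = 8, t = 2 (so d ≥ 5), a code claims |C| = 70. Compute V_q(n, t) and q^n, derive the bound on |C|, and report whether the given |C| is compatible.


V_q(n, t) = 129, q^n = 6561, Hamming bound = 50, |C| = 70 > bound (violated).

Step 1: Compute V_q(n, t) = Σ_{j=0}^2 C(n, j) (q−1)^j.
  j = 0: C(8,0)·(2)^0 = 1·1 = 1.
  j = 1: C(8,1)·(2)^1 = 8·2 = 16.
  j = 2: C(8,2)·(2)^2 = 28·4 = 112.
  V_q(n, t) = 1 + 16 + 112 = 129.
Step 2: q^n = 3^8 = 6561.
Step 3: Hamming bound ⌊q^n / V_q(n,t)⌋ = ⌊6561/129⌋ = 50.
Step 4: Compare |C| = 70 to 50: violated.
The claimed |C| lies above the Hamming bound, so no 3-ary code of length 8 with d ≥ 5 can have 70 codewords.


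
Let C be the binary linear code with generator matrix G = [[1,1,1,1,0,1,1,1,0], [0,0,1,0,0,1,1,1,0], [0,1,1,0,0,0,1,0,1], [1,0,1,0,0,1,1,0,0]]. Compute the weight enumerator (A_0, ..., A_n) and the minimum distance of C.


Weight distribution: A_0 = 1, A_2 = 1, A_3 = 3, A_4 = 5, A_5 = 4, A_6 = 1, A_7 = 1. Minimum distance d = 2.

Enumerate all 2^4 = 16 messages m ∈ F_2^4.
For each, compute codeword c = mG in F_2^9, then tally its weight.
  m = 0000 → c = 000000000, weight = 0.
  m = 1000 → c = 111101110, weight = 7.
  m = 0100 → c = 001001110, weight = 4.
  m = 1100 → c = 110100000, weight = 3.
  m = 0010 → c = 011000101, weight = 4.
  m = 1010 → c = 100101011, weight = 5.
  m = 0110 → c = 010001011, weight = 4.
  m = 1110 → c = 101100101, weight = 5.
  m = 0001 → c = 101001100, weight = 4.
  m = 1001 → c = 010100010, weight = 3.
  m = 0101 → c = 100000010, weight = 2.
  m = 1101 → c = 011101100, weight = 5.
  m = 0011 → c = 110001001, weight = 4.
  m = 1011 → c = 001100111, weight = 5.
  m = 0111 → c = 111000111, weight = 6.
  m = 1111 → c = 000101001, weight = 3.
Tally weights:
  weight 0: 1 codewords.
  weight 2: 1 codewords.
  weight 3: 3 codewords.
  weight 4: 5 codewords.
  weight 5: 4 codewords.
  weight 6: 1 codewords.
  weight 7: 1 codewords.
Minimum distance d = smallest w > 0 with A_w > 0 = 2.
Sanity: Σ A_w = 16 = 2^4 = 16 ✓.


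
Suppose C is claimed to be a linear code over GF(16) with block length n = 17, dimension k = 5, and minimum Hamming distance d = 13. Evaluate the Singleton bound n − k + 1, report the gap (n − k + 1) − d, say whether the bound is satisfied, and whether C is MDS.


Singleton RHS = n − k + 1 = 13, slack = 0, bound satisfied, MDS.

Singleton bound: d ≤ n − k + 1.
Here n = 17, k = 5, so n − k + 1 = 13.
Given d = 13, check d ≤ 13: YES.
Slack = (n − k + 1) − d = 0.
The code is MDS (slack = 0).
Description: the claimed parameters are [17, 5, 13]_16; such a code would be MDS (meets Singleton bound).


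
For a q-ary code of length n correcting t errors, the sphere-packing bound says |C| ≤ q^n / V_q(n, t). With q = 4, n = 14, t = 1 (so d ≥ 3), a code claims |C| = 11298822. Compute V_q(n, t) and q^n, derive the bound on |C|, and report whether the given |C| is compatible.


V_q(n, t) = 43, q^n = 268435456, Hamming bound = 6242685, |C| = 11298822 > bound (violated).

Step 1: Compute V_q(n, t) = Σ_{j=0}^1 C(n, j) (q−1)^j.
  j = 0: C(14,0)·(3)^0 = 1·1 = 1.
  j = 1: C(14,1)·(3)^1 = 14·3 = 42.
  V_q(n, t) = 1 + 42 = 43.
Step 2: q^n = 4^14 = 268435456.
Step 3: Hamming bound ⌊q^n / V_q(n,t)⌋ = ⌊268435456/43⌋ = 6242685.
Step 4: Compare |C| = 11298822 to 6242685: violated.
The claimed |C| lies above the Hamming bound, so no 4-ary code of length 14 with d ≥ 3 can have 11298822 codewords.


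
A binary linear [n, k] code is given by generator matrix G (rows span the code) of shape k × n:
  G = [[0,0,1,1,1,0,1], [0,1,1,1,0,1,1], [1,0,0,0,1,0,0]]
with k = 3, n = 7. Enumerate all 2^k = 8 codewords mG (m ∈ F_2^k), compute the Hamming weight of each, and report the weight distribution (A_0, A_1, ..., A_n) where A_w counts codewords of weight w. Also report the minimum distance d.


Weight distribution: A_0 = 1, A_2 = 1, A_3 = 2, A_4 = 2, A_5 = 1, A_7 = 1. Minimum distance d = 2.

Enumerate all 2^3 = 8 messages m ∈ F_2^3.
For each, compute codeword c = mG in F_2^7, then tally its weight.
  m = 000 → c = 0000000, weight = 0.
  m = 100 → c = 0011101, weight = 4.
  m = 010 → c = 0111011, weight = 5.
  m = 110 → c = 0100110, weight = 3.
  m = 001 → c = 1000100, weight = 2.
  m = 101 → c = 1011001, weight = 4.
  m = 011 → c = 1111111, weight = 7.
  m = 111 → c = 1100010, weight = 3.
Tally weights:
  weight 0: 1 codewords.
  weight 2: 1 codewords.
  weight 3: 2 codewords.
  weight 4: 2 codewords.
  weight 5: 1 codewords.
  weight 7: 1 codewords.
Minimum distance d = smallest w > 0 with A_w > 0 = 2.
Sanity: Σ A_w = 8 = 2^3 = 8 ✓.


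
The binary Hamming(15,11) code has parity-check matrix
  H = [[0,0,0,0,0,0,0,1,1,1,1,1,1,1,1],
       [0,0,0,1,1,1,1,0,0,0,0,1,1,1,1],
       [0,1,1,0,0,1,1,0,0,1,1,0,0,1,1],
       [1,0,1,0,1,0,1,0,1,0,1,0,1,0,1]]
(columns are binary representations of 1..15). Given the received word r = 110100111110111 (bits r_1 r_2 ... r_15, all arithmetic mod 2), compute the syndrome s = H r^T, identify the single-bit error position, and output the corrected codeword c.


s = (1, 1, 0, 0)^T, error position = 12, corrected codeword c = 110100111111111

Compute s = H r^T mod 2 one row at a time:
  s_1 = 1 + 1 + 1 + 1 + 0 + 1 + 1 + 1 = 7 ≡ 1 (mod 2).
  s_2 = 1 + 0 + 0 + 1 + 0 + 1 + 1 + 1 = 5 ≡ 1 (mod 2).
  s_3 = 1 + 0 + 0 + 1 + 1 + 1 + 1 + 1 = 6 ≡ 0 (mod 2).
  s_4 = 1 + 0 + 0 + 1 + 1 + 1 + 1 + 1 = 6 ≡ 0 (mod 2).
s = (1, 1, 0, 0)^T — this equals column 12 of H (binary 1100), so error is at position 12.
Correct: flip bit 12 of r = 110100111110111 to get c = 110100111111111.


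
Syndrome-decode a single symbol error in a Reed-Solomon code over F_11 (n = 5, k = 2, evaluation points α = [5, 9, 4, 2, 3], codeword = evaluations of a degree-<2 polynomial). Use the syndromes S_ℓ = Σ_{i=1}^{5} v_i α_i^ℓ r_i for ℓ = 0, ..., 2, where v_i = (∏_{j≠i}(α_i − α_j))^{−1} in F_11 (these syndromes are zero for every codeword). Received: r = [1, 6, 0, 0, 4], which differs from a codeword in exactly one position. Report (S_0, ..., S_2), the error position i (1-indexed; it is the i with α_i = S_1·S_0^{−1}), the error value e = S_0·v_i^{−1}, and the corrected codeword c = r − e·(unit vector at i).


S = (8, 10, 7), error at position 3, error magnitude e = 3, c = [1, 6, 8, 0, 4].

Step 1: column multipliers v_i = (∏_{j≠i}(α_i − α_j))^{−1} mod 11.
  i = 1 (α = 5): (5−9)(5−4)(5−2)(5−3) = (−4)·1·3·2 = −24 ≡ 9, so v_1 = 9^{−1} = 5 (mod 11).
  i = 2 (α = 9): (9−5)(9−4)(9−2)(9−3) = 4·5·7·6 = 840 ≡ 4, so v_2 = 4^{−1} = 3 (mod 11).
  i = 3 (α = 4): (4−5)(4−9)(4−2)(4−3) = (−1)·(−5)·2·1 = 10 ≡ 10, so v_3 = 10^{−1} = 10 (mod 11).
  i = 4 (α = 2): (2−5)(2−9)(2−4)(2−3) = (−3)·(−7)·(−2)·(−1) = 42 ≡ 9, so v_4 = 9^{−1} = 5 (mod 11).
  i = 5 (α = 3): (3−5)(3−9)(3−4)(3−2) = (−2)·(−6)·(−1)·1 = −12 ≡ 10, so v_5 = 10^{−1} = 10 (mod 11).
  v = [5, 3, 10, 5, 10].
Step 2: syndromes of r = [1, 6, 0, 0, 4] (all sums mod 11).
  S_0 = Σ v_i r_i = 5·1 + 3·6 + 10·0 + 5·0 + 10·4 = 63 ≡ 8.
  S_1 = Σ v_i α_i r_i = 5·5·1 + 3·9·6 + 10·4·0 + 5·2·0 + 10·3·4 = 307 ≡ 10.
  α_i^2 mod 11 = [3, 4, 5, 4, 9].
  S_2 = Σ v_i α_i^2 r_i = 5·3·1 + 3·4·6 + 10·5·0 + 5·4·0 + 10·9·4 = 447 ≡ 7.
  S = (8, 10, 7) ≠ 0, so r is not a codeword (an error is present).
Step 3: locate the error. For a single error e at position i, S_ℓ = v_i·e·α_i^ℓ, so α_err = S_1/S_0.
  S_0^{−1} = 8^{−1} = 7 (mod 11), so α_err = 10·7 = 70 ≡ 4 = α_3. Error position i = 3.
  Consistency check: S_2/S_1 = 7·10 = 70 ≡ 4 = α_err ✓ (single-error assumption holds).
Step 4: error magnitude e = S_0/v_3 = S_0·∏_{j≠3}(α_3 − α_j) = 8·10 = 80 ≡ 3 (mod 11).
Step 5: correct position 3: c_3 = r_3 − e = 0 − 3 ≡ 8 (mod 11). Hence c = [1, 6, 8, 0, 4].
  Check: interpolating c through the α_i gives m(x) = 3 + 4·x (degree < 2) with m(α_i) = c_i for every i, so c is indeed a codeword.
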